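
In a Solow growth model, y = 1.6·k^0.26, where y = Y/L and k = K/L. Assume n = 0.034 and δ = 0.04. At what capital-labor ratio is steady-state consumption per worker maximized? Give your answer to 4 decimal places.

Capital per worker breaks even when investment replaces (n + δ)·k; here n + δ = 0.074.
Golden rule sets MPK = n+δ: 0.26·1.6·k^(0.26−1) = 0.074, so k_gold = (0.26·1.6/0.074)^(1/0.74) ≈ 10.3116.

k_gold ≈ 10.3116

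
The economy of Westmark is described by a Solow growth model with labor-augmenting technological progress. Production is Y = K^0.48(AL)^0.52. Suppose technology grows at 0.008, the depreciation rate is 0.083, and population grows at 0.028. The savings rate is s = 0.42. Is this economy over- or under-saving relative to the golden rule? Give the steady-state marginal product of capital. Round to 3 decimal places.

Break-even investment rate: n + g + δ = 0.028 + 0.008 + 0.083 = 0.119.
Steady-state k*: s·k^0.48 = 0.119·k gives k* = (0.42/0.119)^(1/0.52) ≈ 11.3051.
MPK = 0.48·11.3051^(-0.52) ≈ 0.1360.
MPK > n+g+δ = 0.119, so the economy is dynamically efficient (under-saving).

under-saving; MPK ≈ 0.136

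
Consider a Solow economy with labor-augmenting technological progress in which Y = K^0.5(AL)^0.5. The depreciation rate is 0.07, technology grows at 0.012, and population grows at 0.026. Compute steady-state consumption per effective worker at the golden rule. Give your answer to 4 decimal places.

Break-even investment rate: n + g + δ = 0.026 + 0.012 + 0.07 = 0.108.
Maximizing c = f(k) − (n+g+δ)·k gives f'(k) = n+g+δ, i.e. 0.5·k^(0.5−1) = 0.108, so k_gold = (0.5/0.108)^(1/0.5) ≈ 21.4335.
y_gold = 21.4335^0.5 ≈ 4.6296.
c_gold = y_gold − (n+g+δ)·k_gold = 4.6296 − 0.108·21.4335 ≈ 2.3148.

c_gold ≈ 2.3148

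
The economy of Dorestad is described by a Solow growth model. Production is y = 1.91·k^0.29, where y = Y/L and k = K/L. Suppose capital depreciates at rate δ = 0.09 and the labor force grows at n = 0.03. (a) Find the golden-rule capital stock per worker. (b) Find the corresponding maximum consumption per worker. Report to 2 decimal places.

Break-even investment rate: n + δ = 0.03 + 0.09 = 0.12.
Setting f'(k) = n+δ gives 0.29·1.91·k^(0.29−1) = 0.12, hence k_gold = (0.29·1.91/0.12)^(1/0.71) ≈ 8.6211.
y_gold = 1.91·8.6211^0.29 ≈ 3.5674; c_gold = y_gold − 0.12·k_gold ≈ 2.5328.

(a) k_gold ≈ 8.62; (b) c_gold ≈ 2.53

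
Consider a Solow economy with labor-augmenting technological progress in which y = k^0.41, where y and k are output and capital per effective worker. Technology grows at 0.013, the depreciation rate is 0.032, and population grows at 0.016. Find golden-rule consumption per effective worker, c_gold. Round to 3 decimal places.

c_gold ≈ 2.217

The effective depreciation rate is n + g + δ = 0.016 + 0.013 + 0.032 = 0.061.
At the golden rule the marginal product of capital equals n+g+δ: 0.41·k^(0.41−1) = 0.061. Solving, k_gold = (0.41/0.061)^(1/0.59) ≈ 25.2618.
y_gold = 25.2618^0.41 ≈ 3.7585.
c_gold = y_gold − (n+g+δ)·k_gold = 3.7585 − 0.061·25.2618 ≈ 2.2175.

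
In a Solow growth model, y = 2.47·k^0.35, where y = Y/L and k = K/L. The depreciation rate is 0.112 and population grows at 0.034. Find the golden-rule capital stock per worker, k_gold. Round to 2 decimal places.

The effective depreciation rate is n + δ = 0.034 + 0.112 = 0.146.
At the golden rule the marginal product of capital equals n+δ: 0.35·2.47·k^(0.35−1) = 0.146. Solving, k_gold = (0.35·2.47/0.146)^(1/0.65) ≈ 15.4286.

k_gold ≈ 15.43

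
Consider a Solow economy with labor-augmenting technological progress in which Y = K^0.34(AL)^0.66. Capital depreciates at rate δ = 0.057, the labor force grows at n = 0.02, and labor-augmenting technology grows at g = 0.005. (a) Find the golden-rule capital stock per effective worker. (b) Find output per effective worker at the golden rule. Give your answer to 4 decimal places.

Capital per effective worker breaks even when investment replaces (n + g + δ)·k; here n + g + δ = 0.082.
Maximizing c = f(k) − (n+g+δ)·k gives f'(k) = n+g+δ, i.e. 0.34·k^(0.34−1) = 0.082, so k_gold = (0.34/0.082)^(1/0.66) ≈ 8.6269.
y_gold = 8.6269^0.34 ≈ 2.0806.

(a) k_gold ≈ 8.6269; (b) y_gold ≈ 2.0806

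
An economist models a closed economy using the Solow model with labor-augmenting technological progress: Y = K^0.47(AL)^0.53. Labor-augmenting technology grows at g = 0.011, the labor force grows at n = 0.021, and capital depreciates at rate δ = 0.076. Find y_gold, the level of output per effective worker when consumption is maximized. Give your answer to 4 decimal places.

y_gold ≈ 3.6844

The effective depreciation rate is n + g + δ = 0.021 + 0.011 + 0.076 = 0.108.
Golden rule sets MPK = n+g+δ: 0.47·k^(0.47−1) = 0.108, so k_gold = (0.47/0.108)^(1/0.53) ≈ 16.0341.
Output: y_gold = k_gold^0.47 = 16.0341^0.47 ≈ 3.6844.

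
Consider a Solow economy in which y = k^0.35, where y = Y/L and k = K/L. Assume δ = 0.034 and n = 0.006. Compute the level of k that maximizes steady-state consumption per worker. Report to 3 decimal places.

Capital per worker breaks even when investment replaces (n + δ)·k; here n + δ = 0.04.
At the golden rule the marginal product of capital equals n+δ: 0.35·k^(0.35−1) = 0.04. Solving, k_gold = (0.35/0.04)^(1/0.65) ≈ 28.1348.

k_gold ≈ 28.135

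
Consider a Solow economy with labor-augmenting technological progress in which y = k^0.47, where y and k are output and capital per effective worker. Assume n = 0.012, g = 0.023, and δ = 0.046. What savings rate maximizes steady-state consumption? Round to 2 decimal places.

The effective depreciation rate is n + g + δ = 0.012 + 0.023 + 0.046 = 0.081.
At the golden rule MPK = n+g+δ, and in any Cobb-Douglas steady state s = (n+g+δ)·k/y = MPK·k/y = capital's share 0.47.

s_gold = 0.47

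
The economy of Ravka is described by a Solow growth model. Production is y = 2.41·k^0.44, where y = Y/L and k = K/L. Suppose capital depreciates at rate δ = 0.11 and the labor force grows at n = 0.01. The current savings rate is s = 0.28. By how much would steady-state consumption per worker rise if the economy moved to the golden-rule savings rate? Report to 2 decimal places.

n + δ = 0.01 + 0.11 = 0.12.
Current steady state (s = 0.28): k* = (0.28·2.41/0.12)^(1/0.56) ≈ 21.8411, y* = 2.41·21.8411^0.44 ≈ 9.3605, c* = (1−0.28)·9.3605 ≈ 6.7395.
Setting f'(k) = n+δ gives 0.44·2.41·k^(0.44−1) = 0.12, hence k_gold = (0.44·2.41/0.12)^(1/0.56) ≈ 48.9554.
y_gold = 2.41·48.9554^0.44 ≈ 13.3515, c_gold = y_gold − 0.12·k_gold ≈ 7.4768.
Gain: Δc = 7.4768 − 6.7395 ≈ 0.7373.

Δc ≈ 0.74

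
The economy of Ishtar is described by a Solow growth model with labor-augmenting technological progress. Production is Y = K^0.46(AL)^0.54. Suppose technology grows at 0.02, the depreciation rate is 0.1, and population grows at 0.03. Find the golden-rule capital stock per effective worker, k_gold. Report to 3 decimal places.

The effective depreciation rate is n + g + δ = 0.03 + 0.02 + 0.1 = 0.15.
Golden rule sets MPK = n+g+δ: 0.46·k^(0.46−1) = 0.15, so k_gold = (0.46/0.15)^(1/0.54) ≈ 7.9659.

k_gold ≈ 7.966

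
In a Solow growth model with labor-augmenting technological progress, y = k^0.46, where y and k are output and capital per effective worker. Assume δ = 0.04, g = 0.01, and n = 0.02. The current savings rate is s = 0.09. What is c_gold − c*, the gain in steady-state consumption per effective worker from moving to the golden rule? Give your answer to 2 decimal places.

Δc ≈ 1.56

Break-even investment rate: n + g + δ = 0.02 + 0.01 + 0.04 = 0.07.
Current steady state (s = 0.09): k* = (0.09/0.07)^(1/0.54) ≈ 1.5926, y* = 1.5926^0.46 ≈ 1.2387, c* = (1−0.09)·1.2387 ≈ 1.1272.
Setting f'(k) = n+g+δ gives 0.46·k^(0.46−1) = 0.07, hence k_gold = (0.46/0.07)^(1/0.54) ≈ 32.6727.
y_gold = 32.6727^0.46 ≈ 4.9719, c_gold = y_gold − 0.07·k_gold ≈ 2.6848.
Gain: Δc = 2.6848 − 1.1272 ≈ 1.5576.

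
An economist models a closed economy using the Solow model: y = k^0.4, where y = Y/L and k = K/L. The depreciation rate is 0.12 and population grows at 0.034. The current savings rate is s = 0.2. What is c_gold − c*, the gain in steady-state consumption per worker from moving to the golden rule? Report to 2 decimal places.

Δc ≈ 0.18

Break-even investment rate: n + δ = 0.034 + 0.12 = 0.154.
Current steady state (s = 0.2): k* = (0.2/0.154)^(1/0.6) ≈ 1.5459, y* = 1.5459^0.4 ≈ 1.1903, c* = (1−0.2)·1.1903 ≈ 0.9523.
At the golden rule the marginal product of capital equals n+δ: 0.4·k^(0.4−1) = 0.154. Solving, k_gold = (0.4/0.154)^(1/0.6) ≈ 4.9079.
y_gold = 4.9079^0.4 ≈ 1.8896, c_gold = y_gold − 0.154·k_gold ≈ 1.1337.
Gain: Δc = 1.1337 − 0.9523 ≈ 0.1815.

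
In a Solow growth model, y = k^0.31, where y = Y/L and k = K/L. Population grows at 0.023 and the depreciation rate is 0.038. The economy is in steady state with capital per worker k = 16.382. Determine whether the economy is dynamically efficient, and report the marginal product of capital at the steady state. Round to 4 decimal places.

dynamically inefficient; MPK ≈ 0.0450

Break-even investment rate: n + δ = 0.023 + 0.038 = 0.061.
MPK = 0.31·k^(0.31−1) = 0.31·16.382^(-0.69) ≈ 0.0450.
MPK < 0.061, so the economy is dynamically inefficient (over-saving).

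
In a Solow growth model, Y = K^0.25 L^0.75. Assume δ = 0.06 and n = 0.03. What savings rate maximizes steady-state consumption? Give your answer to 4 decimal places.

s_gold = 0.2500

Capital per worker breaks even when investment replaces (n + δ)·k; here n + δ = 0.09.
At the golden rule MPK = n+δ, and in any Cobb-Douglas steady state s = (n+δ)·k/y = MPK·k/y = capital's share 0.25.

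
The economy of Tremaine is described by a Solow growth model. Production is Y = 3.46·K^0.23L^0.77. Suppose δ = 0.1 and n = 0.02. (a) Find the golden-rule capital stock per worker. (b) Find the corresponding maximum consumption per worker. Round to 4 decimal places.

(a) k_gold ≈ 11.6692; (b) c_gold ≈ 4.6880

Break-even investment rate: n + δ = 0.02 + 0.1 = 0.12.
Setting f'(k) = n+δ gives 0.23·3.46·k^(0.23−1) = 0.12, hence k_gold = (0.23·3.46/0.12)^(1/0.77) ≈ 11.6692.
y_gold = 3.46·11.6692^0.23 ≈ 6.0883; c_gold = y_gold − 0.12·k_gold ≈ 4.6880.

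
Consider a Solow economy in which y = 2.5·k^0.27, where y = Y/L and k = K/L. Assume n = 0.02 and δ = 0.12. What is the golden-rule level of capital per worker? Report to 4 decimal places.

n + δ = 0.02 + 0.12 = 0.14.
Maximizing c = f(k) − (n+δ)·k gives f'(k) = n+δ, i.e. 0.27·2.5·k^(0.27−1) = 0.14, so k_gold = (0.27·2.5/0.14)^(1/0.73) ≈ 8.6269.

k_gold ≈ 8.6269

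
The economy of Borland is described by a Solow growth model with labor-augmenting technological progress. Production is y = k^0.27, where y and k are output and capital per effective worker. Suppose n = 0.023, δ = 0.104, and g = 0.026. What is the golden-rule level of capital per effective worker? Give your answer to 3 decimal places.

Capital per effective worker breaks even when investment replaces (n + g + δ)·k; here n + g + δ = 0.153.
Golden rule sets MPK = n+g+δ: 0.27·k^(0.27−1) = 0.153, so k_gold = (0.27/0.153)^(1/0.73) ≈ 2.1772.

k_gold ≈ 2.177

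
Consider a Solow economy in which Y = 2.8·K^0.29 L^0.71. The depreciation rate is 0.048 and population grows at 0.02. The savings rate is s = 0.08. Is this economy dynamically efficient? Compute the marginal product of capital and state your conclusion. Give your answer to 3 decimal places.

dynamically efficient; MPK ≈ 0.246

n + δ = 0.02 + 0.048 = 0.068.
Steady-state k*: s·A·k^0.29 = 0.068·k gives k* = (0.08·2.8/0.068)^(1/0.71) ≈ 5.3606.
MPK = 0.29·2.8·5.3606^(-0.71) ≈ 0.2465.
MPK > n+δ = 0.068, so the economy is dynamically efficient (under-saving).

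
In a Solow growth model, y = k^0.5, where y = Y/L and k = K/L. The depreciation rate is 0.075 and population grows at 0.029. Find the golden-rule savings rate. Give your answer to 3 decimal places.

s_gold = 0.500

The effective depreciation rate is n + δ = 0.029 + 0.075 = 0.104.
At the golden rule MPK = n+δ, and in any Cobb-Douglas steady state s = (n+δ)·k/y = MPK·k/y = capital's share 0.5.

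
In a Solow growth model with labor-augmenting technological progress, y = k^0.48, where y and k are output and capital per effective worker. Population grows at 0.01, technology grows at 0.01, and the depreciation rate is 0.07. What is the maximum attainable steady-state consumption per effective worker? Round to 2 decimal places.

Break-even investment rate: n + g + δ = 0.01 + 0.01 + 0.07 = 0.09.
Setting f'(k) = n+g+δ gives 0.48·k^(0.48−1) = 0.09, hence k_gold = (0.48/0.09)^(1/0.52) ≈ 25.0077.
y_gold = 25.0077^0.48 ≈ 4.6890.
c_gold = y_gold − (n+g+δ)·k_gold = 4.6890 − 0.09·25.0077 ≈ 2.4383.

c_gold ≈ 2.44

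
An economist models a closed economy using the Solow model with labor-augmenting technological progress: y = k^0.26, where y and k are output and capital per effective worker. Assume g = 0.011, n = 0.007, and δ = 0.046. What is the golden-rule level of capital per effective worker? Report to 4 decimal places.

The effective depreciation rate is n + g + δ = 0.007 + 0.011 + 0.046 = 0.064.
Golden rule sets MPK = n+g+δ: 0.26·k^(0.26−1) = 0.064, so k_gold = (0.26/0.064)^(1/0.74) ≈ 6.6480.

k_gold ≈ 6.6480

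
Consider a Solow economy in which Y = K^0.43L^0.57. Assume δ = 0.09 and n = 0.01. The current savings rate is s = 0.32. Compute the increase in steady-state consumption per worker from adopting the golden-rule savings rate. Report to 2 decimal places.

Δc ≈ 0.08

Break-even investment rate: n + δ = 0.01 + 0.09 = 0.1.
Current steady state (s = 0.32): k* = (0.32/0.1)^(1/0.57) ≈ 7.6953, y* = 7.6953^0.43 ≈ 2.4048, c* = (1−0.32)·2.4048 ≈ 1.6353.
At the golden rule the marginal product of capital equals n+δ: 0.43·k^(0.43−1) = 0.1. Solving, k_gold = (0.43/0.1)^(1/0.57) ≈ 12.9225.
y_gold = 12.9225^0.43 ≈ 3.0052, c_gold = y_gold − 0.1·k_gold ≈ 1.7130.
Gain: Δc = 1.7130 − 1.6353 ≈ 0.0777.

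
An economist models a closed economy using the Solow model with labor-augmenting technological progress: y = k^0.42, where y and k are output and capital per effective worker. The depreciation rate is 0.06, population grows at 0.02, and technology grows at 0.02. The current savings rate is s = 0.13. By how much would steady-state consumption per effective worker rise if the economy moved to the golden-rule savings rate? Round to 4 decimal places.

Δc ≈ 0.5876

The effective depreciation rate is n + g + δ = 0.02 + 0.02 + 0.06 = 0.1.
Current steady state (s = 0.13): k* = (0.13/0.1)^(1/0.58) ≈ 1.5720, y* = 1.5720^0.42 ≈ 1.2092, c* = (1−0.13)·1.2092 ≈ 1.0520.
Setting f'(k) = n+g+δ gives 0.42·k^(0.42−1) = 0.1, hence k_gold = (0.42/0.1)^(1/0.58) ≈ 11.8732.
y_gold = 11.8732^0.42 ≈ 2.8270, c_gold = y_gold − 0.1·k_gold ≈ 1.6396.
Gain: Δc = 1.6396 − 1.0520 ≈ 0.5876.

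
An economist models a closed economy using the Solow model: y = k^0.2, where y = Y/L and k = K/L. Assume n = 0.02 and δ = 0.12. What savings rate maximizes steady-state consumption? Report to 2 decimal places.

Capital per worker breaks even when investment replaces (n + δ)·k; here n + δ = 0.14.
At the golden rule MPK = n+δ, and in any Cobb-Douglas steady state s = (n+δ)·k/y = MPK·k/y = capital's share 0.2.

s_gold = 0.20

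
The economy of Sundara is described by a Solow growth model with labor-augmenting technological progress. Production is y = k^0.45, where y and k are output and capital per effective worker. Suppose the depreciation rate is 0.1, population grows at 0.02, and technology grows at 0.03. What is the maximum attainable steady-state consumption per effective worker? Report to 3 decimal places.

Capital per effective worker breaks even when investment replaces (n + g + δ)·k; here n + g + δ = 0.15.
Setting f'(k) = n+g+δ gives 0.45·k^(0.45−1) = 0.15, hence k_gold = (0.45/0.15)^(1/0.55) ≈ 7.3704.
y_gold = 7.3704^0.45 ≈ 2.4568.
c_gold = y_gold − (n+g+δ)·k_gold = 2.4568 − 0.15·7.3704 ≈ 1.3512.

c_gold ≈ 1.351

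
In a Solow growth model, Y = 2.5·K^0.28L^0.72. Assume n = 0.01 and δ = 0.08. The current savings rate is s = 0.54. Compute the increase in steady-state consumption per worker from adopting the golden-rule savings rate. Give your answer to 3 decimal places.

The effective depreciation rate is n + δ = 0.01 + 0.08 = 0.09.
Current steady state (s = 0.54): k* = (0.54·2.5/0.09)^(1/0.72) ≈ 42.9992, y* = 2.5·42.9992^0.28 ≈ 7.1665, c* = (1−0.54)·7.1665 ≈ 3.2966.
Setting f'(k) = n+δ gives 0.28·2.5·k^(0.28−1) = 0.09, hence k_gold = (0.28·2.5/0.09)^(1/0.72) ≈ 17.2703.
y_gold = 2.5·17.2703^0.28 ≈ 5.5512, c_gold = y_gold − 0.09·k_gold ≈ 3.9968.
Gain: Δc = 3.9968 − 3.2966 ≈ 0.7002.

Δc ≈ 0.700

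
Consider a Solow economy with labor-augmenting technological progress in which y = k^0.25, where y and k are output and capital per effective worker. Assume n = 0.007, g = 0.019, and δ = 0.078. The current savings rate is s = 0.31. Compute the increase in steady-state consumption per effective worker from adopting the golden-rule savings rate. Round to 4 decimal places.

Δc ≈ 0.0117

Break-even investment rate: n + g + δ = 0.007 + 0.019 + 0.078 = 0.104.
Current steady state (s = 0.31): k* = (0.31/0.104)^(1/0.75) ≈ 4.2898, y* = 4.2898^0.25 ≈ 1.4392, c* = (1−0.31)·1.4392 ≈ 0.9930.
At the golden rule the marginal product of capital equals n+g+δ: 0.25·k^(0.25−1) = 0.104. Solving, k_gold = (0.25/0.104)^(1/0.75) ≈ 3.2201.
y_gold = 3.2201^0.25 ≈ 1.3396, c_gold = y_gold − 0.104·k_gold ≈ 1.0047.
Gain: Δc = 1.0047 − 0.9930 ≈ 0.0117.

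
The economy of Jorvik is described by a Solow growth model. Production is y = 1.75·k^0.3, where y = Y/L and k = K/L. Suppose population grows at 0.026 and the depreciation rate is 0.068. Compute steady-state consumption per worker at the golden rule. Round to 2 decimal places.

c_gold ≈ 2.56

n + δ = 0.026 + 0.068 = 0.094.
Setting f'(k) = n+δ gives 0.3·1.75·k^(0.3−1) = 0.094, hence k_gold = (0.3·1.75/0.094)^(1/0.7) ≈ 11.6731.
y_gold = 1.75·11.6731^0.3 ≈ 3.6576.
c_gold = y_gold − (n+δ)·k_gold = 3.6576 − 0.094·11.6731 ≈ 2.5603.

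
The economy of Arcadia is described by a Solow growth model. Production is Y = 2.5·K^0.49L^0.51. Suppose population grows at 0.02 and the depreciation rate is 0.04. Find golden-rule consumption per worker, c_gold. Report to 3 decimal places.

n + δ = 0.02 + 0.04 = 0.06.
At the golden rule the marginal product of capital equals n+δ: 0.49·2.5·k^(0.49−1) = 0.06. Solving, k_gold = (0.49·2.5/0.06)^(1/0.51) ≈ 370.3375.
y_gold = 2.5·370.3375^0.49 ≈ 45.3475.
c_gold = y_gold − (n+δ)·k_gold = 45.3475 − 0.06·370.3375 ≈ 23.1272.

c_gold ≈ 23.127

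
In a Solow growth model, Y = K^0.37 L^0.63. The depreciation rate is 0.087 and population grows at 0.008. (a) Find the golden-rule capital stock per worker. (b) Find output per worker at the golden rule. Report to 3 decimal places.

Capital per worker breaks even when investment replaces (n + δ)·k; here n + δ = 0.095.
At the golden rule the marginal product of capital equals n+δ: 0.37·k^(0.37−1) = 0.095. Solving, k_gold = (0.37/0.095)^(1/0.63) ≈ 8.6550.
y_gold = 8.6550^0.37 ≈ 2.2222.

(a) k_gold ≈ 8.655; (b) y_gold ≈ 2.222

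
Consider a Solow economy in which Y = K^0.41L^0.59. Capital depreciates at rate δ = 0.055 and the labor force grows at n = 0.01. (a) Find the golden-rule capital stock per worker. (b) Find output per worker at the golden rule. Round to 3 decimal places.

(a) k_gold ≈ 22.684; (b) y_gold ≈ 3.596

Capital per worker breaks even when investment replaces (n + δ)·k; here n + δ = 0.065.
Maximizing c = f(k) − (n+δ)·k gives f'(k) = n+δ, i.e. 0.41·k^(0.41−1) = 0.065, so k_gold = (0.41/0.065)^(1/0.59) ≈ 22.6836.
y_gold = 22.6836^0.41 ≈ 3.5962.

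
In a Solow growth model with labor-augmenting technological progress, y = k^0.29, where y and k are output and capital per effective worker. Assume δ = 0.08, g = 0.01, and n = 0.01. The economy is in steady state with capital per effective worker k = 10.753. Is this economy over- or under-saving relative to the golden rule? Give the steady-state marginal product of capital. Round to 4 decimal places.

Break-even investment rate: n + g + δ = 0.01 + 0.01 + 0.08 = 0.1.
MPK = 0.29·k^(0.29−1) = 0.29·10.753^(-0.71) ≈ 0.0537.
MPK < 0.1, so the economy is dynamically inefficient (over-saving).

over-saving; MPK ≈ 0.0537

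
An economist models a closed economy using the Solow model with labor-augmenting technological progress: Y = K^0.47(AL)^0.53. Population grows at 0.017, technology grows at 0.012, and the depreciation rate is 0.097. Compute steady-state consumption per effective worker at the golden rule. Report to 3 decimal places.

n + g + δ = 0.017 + 0.012 + 0.097 = 0.126.
Golden rule sets MPK = n+g+δ: 0.47·k^(0.47−1) = 0.126, so k_gold = (0.47/0.126)^(1/0.53) ≈ 11.9876.
y_gold = 11.9876^0.47 ≈ 3.2137.
c_gold = y_gold − (n+g+δ)·k_gold = 3.2137 − 0.126·11.9876 ≈ 1.7033.

c_gold ≈ 1.703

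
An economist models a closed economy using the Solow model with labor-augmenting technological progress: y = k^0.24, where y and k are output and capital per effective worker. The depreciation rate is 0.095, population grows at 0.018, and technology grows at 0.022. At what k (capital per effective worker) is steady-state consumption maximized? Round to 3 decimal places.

k_gold ≈ 2.132

n + g + δ = 0.018 + 0.022 + 0.095 = 0.135.
Setting f'(k) = n+g+δ gives 0.24·k^(0.24−1) = 0.135, hence k_gold = (0.24/0.135)^(1/0.76) ≈ 2.1320.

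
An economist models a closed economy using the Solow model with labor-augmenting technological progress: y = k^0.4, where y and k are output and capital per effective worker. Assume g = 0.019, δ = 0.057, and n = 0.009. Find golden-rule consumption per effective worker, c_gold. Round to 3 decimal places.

c_gold ≈ 1.685

Break-even investment rate: n + g + δ = 0.009 + 0.019 + 0.057 = 0.085.
At the golden rule the marginal product of capital equals n+g+δ: 0.4·k^(0.4−1) = 0.085. Solving, k_gold = (0.4/0.085)^(1/0.6) ≈ 13.2150.
y_gold = 13.2150^0.4 ≈ 2.8082.
c_gold = y_gold − (n+g+δ)·k_gold = 2.8082 − 0.085·13.2150 ≈ 1.6849.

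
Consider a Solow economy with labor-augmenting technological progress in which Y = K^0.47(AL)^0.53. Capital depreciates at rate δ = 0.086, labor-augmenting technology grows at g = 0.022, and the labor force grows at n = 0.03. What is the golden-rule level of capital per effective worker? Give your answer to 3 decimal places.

The effective depreciation rate is n + g + δ = 0.03 + 0.022 + 0.086 = 0.138.
At the golden rule the marginal product of capital equals n+g+δ: 0.47·k^(0.47−1) = 0.138. Solving, k_gold = (0.47/0.138)^(1/0.53) ≈ 10.0969.

k_gold ≈ 10.097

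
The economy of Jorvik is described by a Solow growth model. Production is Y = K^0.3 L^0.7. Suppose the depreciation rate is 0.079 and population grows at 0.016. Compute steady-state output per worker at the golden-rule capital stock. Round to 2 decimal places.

y_gold ≈ 1.64

Capital per worker breaks even when investment replaces (n + δ)·k; here n + δ = 0.095.
Setting f'(k) = n+δ gives 0.3·k^(0.3−1) = 0.095, hence k_gold = (0.3/0.095)^(1/0.7) ≈ 5.1692.
Output: y_gold = k_gold^0.3 = 5.1692^0.3 ≈ 1.6369.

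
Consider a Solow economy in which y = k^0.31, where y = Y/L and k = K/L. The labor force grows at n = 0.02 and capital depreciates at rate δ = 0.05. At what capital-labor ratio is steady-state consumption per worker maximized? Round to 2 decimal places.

k_gold ≈ 8.64

Capital per worker breaks even when investment replaces (n + δ)·k; here n + δ = 0.07.
Setting f'(k) = n+δ gives 0.31·k^(0.31−1) = 0.07, hence k_gold = (0.31/0.07)^(1/0.69) ≈ 8.6420.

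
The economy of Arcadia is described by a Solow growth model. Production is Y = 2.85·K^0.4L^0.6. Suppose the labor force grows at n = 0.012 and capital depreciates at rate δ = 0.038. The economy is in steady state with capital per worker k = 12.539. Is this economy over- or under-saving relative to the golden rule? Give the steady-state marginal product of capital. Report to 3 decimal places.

under-saving; MPK ≈ 0.250

Capital per worker breaks even when investment replaces (n + δ)·k; here n + δ = 0.05.
MPK = 0.4·2.85·k^(0.4−1) = 0.4·2.85·12.539^(-0.6) ≈ 0.2500.
MPK > 0.05, so the economy is dynamically efficient (under-saving).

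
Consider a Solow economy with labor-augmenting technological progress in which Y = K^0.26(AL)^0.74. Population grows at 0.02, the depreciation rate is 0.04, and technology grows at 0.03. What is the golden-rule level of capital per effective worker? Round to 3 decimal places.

k_gold ≈ 4.194

Break-even investment rate: n + g + δ = 0.02 + 0.03 + 0.04 = 0.09.
Golden rule sets MPK = n+g+δ: 0.26·k^(0.26−1) = 0.09, so k_gold = (0.26/0.09)^(1/0.74) ≈ 4.1938.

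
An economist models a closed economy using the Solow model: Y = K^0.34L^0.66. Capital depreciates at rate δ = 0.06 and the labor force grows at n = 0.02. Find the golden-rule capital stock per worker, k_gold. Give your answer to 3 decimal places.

k_gold ≈ 8.956

Capital per worker breaks even when investment replaces (n + δ)·k; here n + δ = 0.08.
Maximizing c = f(k) − (n+δ)·k gives f'(k) = n+δ, i.e. 0.34·k^(0.34−1) = 0.08, so k_gold = (0.34/0.08)^(1/0.66) ≈ 8.9558.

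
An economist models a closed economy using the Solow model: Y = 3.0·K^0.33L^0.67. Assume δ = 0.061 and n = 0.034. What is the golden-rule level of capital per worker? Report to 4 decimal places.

k_gold ≈ 33.0576

n + δ = 0.034 + 0.061 = 0.095.
Setting f'(k) = n+δ gives 0.33·3.0·k^(0.33−1) = 0.095, hence k_gold = (0.33·3.0/0.095)^(1/0.67) ≈ 33.0576.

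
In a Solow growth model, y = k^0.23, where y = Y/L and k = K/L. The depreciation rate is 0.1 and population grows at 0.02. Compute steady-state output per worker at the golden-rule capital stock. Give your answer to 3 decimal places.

y_gold ≈ 1.214

n + δ = 0.02 + 0.1 = 0.12.
Maximizing c = f(k) − (n+δ)·k gives f'(k) = n+δ, i.e. 0.23·k^(0.23−1) = 0.12, so k_gold = (0.23/0.12)^(1/0.77) ≈ 2.3278.
Output: y_gold = k_gold^0.23 = 2.3278^0.23 ≈ 1.2145.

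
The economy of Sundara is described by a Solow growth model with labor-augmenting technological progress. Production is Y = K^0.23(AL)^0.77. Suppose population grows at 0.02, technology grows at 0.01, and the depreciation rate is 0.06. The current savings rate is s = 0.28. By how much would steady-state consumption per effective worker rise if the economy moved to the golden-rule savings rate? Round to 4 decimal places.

Δc ≈ 0.0085

n + g + δ = 0.02 + 0.01 + 0.06 = 0.09.
Current steady state (s = 0.28): k* = (0.28/0.09)^(1/0.77) ≈ 4.3667, y* = 4.3667^0.23 ≈ 1.4036, c* = (1−0.28)·1.4036 ≈ 1.0106.
At the golden rule the marginal product of capital equals n+g+δ: 0.23·k^(0.23−1) = 0.09. Solving, k_gold = (0.23/0.09)^(1/0.77) ≈ 3.3822.
y_gold = 3.3822^0.23 ≈ 1.3235, c_gold = y_gold − 0.09·k_gold ≈ 1.0191.
Gain: Δc = 1.0191 − 1.0106 ≈ 0.0085.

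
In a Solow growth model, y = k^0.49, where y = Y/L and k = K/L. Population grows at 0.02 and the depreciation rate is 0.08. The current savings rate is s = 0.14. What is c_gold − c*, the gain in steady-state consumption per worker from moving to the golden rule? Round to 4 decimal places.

Δc ≈ 1.1598

n + δ = 0.02 + 0.08 = 0.1.
Current steady state (s = 0.14): k* = (0.14/0.1)^(1/0.51) ≈ 1.9343, y* = 1.9343^0.49 ≈ 1.3816, c* = (1−0.14)·1.3816 ≈ 1.1882.
Maximizing c = f(k) − (n+δ)·k gives f'(k) = n+δ, i.e. 0.49·k^(0.49−1) = 0.1, so k_gold = (0.49/0.1)^(1/0.51) ≈ 22.5593.
y_gold = 22.5593^0.49 ≈ 4.6039, c_gold = y_gold − 0.1·k_gold ≈ 2.3480.
Gain: Δc = 2.3480 − 1.1882 ≈ 1.1598.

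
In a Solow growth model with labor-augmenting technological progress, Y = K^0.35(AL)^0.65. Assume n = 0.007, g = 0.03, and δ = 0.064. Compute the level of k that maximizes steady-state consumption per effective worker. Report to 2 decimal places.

Capital per effective worker breaks even when investment replaces (n + g + δ)·k; here n + g + δ = 0.101.
At the golden rule the marginal product of capital equals n+g+δ: 0.35·k^(0.35−1) = 0.101. Solving, k_gold = (0.35/0.101)^(1/0.65) ≈ 6.7667.

k_gold ≈ 6.77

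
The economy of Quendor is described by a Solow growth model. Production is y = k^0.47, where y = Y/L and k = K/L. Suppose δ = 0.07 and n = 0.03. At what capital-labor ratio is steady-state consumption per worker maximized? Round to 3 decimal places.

The effective depreciation rate is n + δ = 0.03 + 0.07 = 0.1.
At the golden rule the marginal product of capital equals n+δ: 0.47·k^(0.47−1) = 0.1. Solving, k_gold = (0.47/0.1)^(1/0.53) ≈ 18.5400.

k_gold ≈ 18.540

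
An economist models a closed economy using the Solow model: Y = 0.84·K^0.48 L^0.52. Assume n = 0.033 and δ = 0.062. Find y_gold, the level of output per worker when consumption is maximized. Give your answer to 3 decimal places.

n + δ = 0.033 + 0.062 = 0.095.
Setting f'(k) = n+δ gives 0.48·0.84·k^(0.48−1) = 0.095, hence k_gold = (0.48·0.84/0.095)^(1/0.52) ≈ 16.1177.
Output: y_gold = 0.84·k_gold^0.48 = 0.84·16.1177^0.48 ≈ 3.1900.

y_gold ≈ 3.190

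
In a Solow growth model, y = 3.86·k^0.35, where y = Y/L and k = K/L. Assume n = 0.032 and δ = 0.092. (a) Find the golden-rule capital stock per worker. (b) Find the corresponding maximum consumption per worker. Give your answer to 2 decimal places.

(a) k_gold ≈ 39.42; (b) c_gold ≈ 9.08

Break-even investment rate: n + δ = 0.032 + 0.092 = 0.124.
Maximizing c = f(k) − (n+δ)·k gives f'(k) = n+δ, i.e. 0.35·3.86·k^(0.35−1) = 0.124, so k_gold = (0.35·3.86/0.124)^(1/0.65) ≈ 39.4225.
y_gold = 3.86·39.4225^0.35 ≈ 13.9668; c_gold = y_gold − 0.124·k_gold ≈ 9.0784.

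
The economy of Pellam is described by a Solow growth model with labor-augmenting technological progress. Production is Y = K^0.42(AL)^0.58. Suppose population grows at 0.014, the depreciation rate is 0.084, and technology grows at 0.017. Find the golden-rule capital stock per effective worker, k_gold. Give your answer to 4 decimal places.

Break-even investment rate: n + g + δ = 0.014 + 0.017 + 0.084 = 0.115.
Golden rule sets MPK = n+g+δ: 0.42·k^(0.42−1) = 0.115, so k_gold = (0.42/0.115)^(1/0.58) ≈ 9.3307.

k_gold ≈ 9.3307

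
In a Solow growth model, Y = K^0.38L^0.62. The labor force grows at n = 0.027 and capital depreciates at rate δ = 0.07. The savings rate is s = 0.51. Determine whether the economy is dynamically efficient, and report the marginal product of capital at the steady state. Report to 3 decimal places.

Break-even investment rate: n + δ = 0.027 + 0.07 = 0.097.
Steady-state k*: s·k^0.38 = 0.097·k gives k* = (0.51/0.097)^(1/0.62) ≈ 14.5405.
MPK = 0.38·14.5405^(-0.62) ≈ 0.0723.
MPK < n+δ = 0.097, so the economy is dynamically inefficient (over-saving).

dynamically inefficient; MPK ≈ 0.072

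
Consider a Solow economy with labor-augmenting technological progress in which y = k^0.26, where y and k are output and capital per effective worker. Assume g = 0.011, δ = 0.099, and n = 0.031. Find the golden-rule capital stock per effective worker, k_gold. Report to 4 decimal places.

The effective depreciation rate is n + g + δ = 0.031 + 0.011 + 0.099 = 0.141.
Maximizing c = f(k) − (n+g+δ)·k gives f'(k) = n+g+δ, i.e. 0.26·k^(0.26−1) = 0.141, so k_gold = (0.26/0.141)^(1/0.74) ≈ 2.2863.

k_gold ≈ 2.2863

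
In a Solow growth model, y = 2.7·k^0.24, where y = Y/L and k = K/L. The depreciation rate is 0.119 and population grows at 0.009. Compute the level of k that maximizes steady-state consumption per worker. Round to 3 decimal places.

n + δ = 0.009 + 0.119 = 0.128.
At the golden rule the marginal product of capital equals n+δ: 0.24·2.7·k^(0.24−1) = 0.128. Solving, k_gold = (0.24·2.7/0.128)^(1/0.76) ≈ 8.4488.

k_gold ≈ 8.449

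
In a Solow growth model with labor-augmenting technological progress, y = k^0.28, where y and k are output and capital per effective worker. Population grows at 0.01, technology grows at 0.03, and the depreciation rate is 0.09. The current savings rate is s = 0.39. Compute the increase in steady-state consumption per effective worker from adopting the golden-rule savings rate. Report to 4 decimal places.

Δc ≈ 0.0352

n + g + δ = 0.01 + 0.03 + 0.09 = 0.13.
Current steady state (s = 0.39): k* = (0.39/0.13)^(1/0.72) ≈ 4.5991, y* = 4.5991^0.28 ≈ 1.5330, c* = (1−0.39)·1.5330 ≈ 0.9351.
At the golden rule the marginal product of capital equals n+g+δ: 0.28·k^(0.28−1) = 0.13. Solving, k_gold = (0.28/0.13)^(1/0.72) ≈ 2.9027.
y_gold = 2.9027^0.28 ≈ 1.3477, c_gold = y_gold − 0.13·k_gold ≈ 0.9703.
Gain: Δc = 0.9703 − 0.9351 ≈ 0.0352.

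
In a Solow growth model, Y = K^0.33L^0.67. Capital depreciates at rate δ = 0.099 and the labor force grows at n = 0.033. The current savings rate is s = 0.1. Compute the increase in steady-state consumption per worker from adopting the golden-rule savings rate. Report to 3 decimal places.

n + δ = 0.033 + 0.099 = 0.132.
Current steady state (s = 0.1): k* = (0.1/0.132)^(1/0.67) ≈ 0.6608, y* = 0.6608^0.33 ≈ 0.8722, c* = (1−0.1)·0.8722 ≈ 0.7850.
At the golden rule the marginal product of capital equals n+δ: 0.33·k^(0.33−1) = 0.132. Solving, k_gold = (0.33/0.132)^(1/0.67) ≈ 3.9259.
y_gold = 3.9259^0.33 ≈ 1.5704, c_gold = y_gold − 0.132·k_gold ≈ 1.0521.
Gain: Δc = 1.0521 − 0.7850 ≈ 0.2672.

Δc ≈ 0.267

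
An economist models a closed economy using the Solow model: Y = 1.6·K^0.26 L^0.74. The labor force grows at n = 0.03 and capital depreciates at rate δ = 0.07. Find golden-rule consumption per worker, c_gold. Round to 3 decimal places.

c_gold ≈ 1.954

n + δ = 0.03 + 0.07 = 0.1.
Maximizing c = f(k) − (n+δ)·k gives f'(k) = n+δ, i.e. 0.26·1.6·k^(0.26−1) = 0.1, so k_gold = (0.26·1.6/0.1)^(1/0.74) ≈ 6.8646.
y_gold = 1.6·6.8646^0.26 ≈ 2.6402.
c_gold = y_gold − (n+δ)·k_gold = 2.6402 − 0.1·6.8646 ≈ 1.9538.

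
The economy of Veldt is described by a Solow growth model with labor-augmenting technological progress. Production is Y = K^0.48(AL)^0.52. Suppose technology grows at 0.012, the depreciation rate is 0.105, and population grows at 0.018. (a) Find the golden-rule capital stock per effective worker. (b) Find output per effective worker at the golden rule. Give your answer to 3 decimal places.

(a) k_gold ≈ 11.467; (b) y_gold ≈ 3.225

Break-even investment rate: n + g + δ = 0.018 + 0.012 + 0.105 = 0.135.
Golden rule sets MPK = n+g+δ: 0.48·k^(0.48−1) = 0.135, so k_gold = (0.48/0.135)^(1/0.52) ≈ 11.4667.
y_gold = 11.4667^0.48 ≈ 3.2250.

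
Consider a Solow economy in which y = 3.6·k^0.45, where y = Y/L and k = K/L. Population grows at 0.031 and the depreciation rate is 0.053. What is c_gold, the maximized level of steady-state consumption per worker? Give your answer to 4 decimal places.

c_gold ≈ 22.2957

The effective depreciation rate is n + δ = 0.031 + 0.053 = 0.084.
Setting f'(k) = n+δ gives 0.45·3.6·k^(0.45−1) = 0.084, hence k_gold = (0.45·3.6/0.084)^(1/0.55) ≈ 217.1662.
y_gold = 3.6·217.1662^0.45 ≈ 40.5377.
c_gold = y_gold − (n+δ)·k_gold = 40.5377 − 0.084·217.1662 ≈ 22.2957.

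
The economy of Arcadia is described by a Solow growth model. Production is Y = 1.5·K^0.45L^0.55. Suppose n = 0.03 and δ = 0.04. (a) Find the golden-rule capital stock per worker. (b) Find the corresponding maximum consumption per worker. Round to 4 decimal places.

(a) k_gold ≈ 61.5836; (b) c_gold ≈ 5.2688

Break-even investment rate: n + δ = 0.03 + 0.04 = 0.07.
At the golden rule the marginal product of capital equals n+δ: 0.45·1.5·k^(0.45−1) = 0.07. Solving, k_gold = (0.45·1.5/0.07)^(1/0.55) ≈ 61.5836.
y_gold = 1.5·61.5836^0.45 ≈ 9.5797; c_gold = y_gold − 0.07·k_gold ≈ 5.2688.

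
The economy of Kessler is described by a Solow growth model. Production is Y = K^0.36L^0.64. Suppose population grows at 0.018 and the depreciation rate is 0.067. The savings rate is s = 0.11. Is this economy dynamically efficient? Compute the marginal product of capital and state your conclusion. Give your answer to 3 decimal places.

dynamically efficient; MPK ≈ 0.278

The effective depreciation rate is n + δ = 0.018 + 0.067 = 0.085.
Steady-state k*: s·k^0.36 = 0.085·k gives k* = (0.11/0.085)^(1/0.64) ≈ 1.4961.
MPK = 0.36·1.4961^(-0.64) ≈ 0.2782.
MPK > n+δ = 0.085, so the economy is dynamically efficient (under-saving).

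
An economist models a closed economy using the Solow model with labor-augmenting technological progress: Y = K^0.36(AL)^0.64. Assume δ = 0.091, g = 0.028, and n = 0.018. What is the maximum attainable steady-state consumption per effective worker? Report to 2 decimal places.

The effective depreciation rate is n + g + δ = 0.018 + 0.028 + 0.091 = 0.137.
Maximizing c = f(k) − (n+g+δ)·k gives f'(k) = n+g+δ, i.e. 0.36·k^(0.36−1) = 0.137, so k_gold = (0.36/0.137)^(1/0.64) ≈ 4.5248.
y_gold = 4.5248^0.36 ≈ 1.7219.
c_gold = y_gold − (n+g+δ)·k_gold = 1.7219 − 0.137·4.5248 ≈ 1.1020.

c_gold ≈ 1.10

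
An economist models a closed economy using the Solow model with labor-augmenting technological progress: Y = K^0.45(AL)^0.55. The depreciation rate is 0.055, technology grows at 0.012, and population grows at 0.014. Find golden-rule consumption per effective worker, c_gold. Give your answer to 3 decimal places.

c_gold ≈ 2.237

The effective depreciation rate is n + g + δ = 0.014 + 0.012 + 0.055 = 0.081.
Setting f'(k) = n+g+δ gives 0.45·k^(0.45−1) = 0.081, hence k_gold = (0.45/0.081)^(1/0.55) ≈ 22.5970.
y_gold = 22.5970^0.45 ≈ 4.0675.
c_gold = y_gold − (n+g+δ)·k_gold = 4.0675 − 0.081·22.5970 ≈ 2.2371.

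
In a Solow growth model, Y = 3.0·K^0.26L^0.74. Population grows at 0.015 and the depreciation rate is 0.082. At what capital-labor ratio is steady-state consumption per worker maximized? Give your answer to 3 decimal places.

k_gold ≈ 16.727

Capital per worker breaks even when investment replaces (n + δ)·k; here n + δ = 0.097.
Maximizing c = f(k) − (n+δ)·k gives f'(k) = n+δ, i.e. 0.26·3.0·k^(0.26−1) = 0.097, so k_gold = (0.26·3.0/0.097)^(1/0.74) ≈ 16.7267.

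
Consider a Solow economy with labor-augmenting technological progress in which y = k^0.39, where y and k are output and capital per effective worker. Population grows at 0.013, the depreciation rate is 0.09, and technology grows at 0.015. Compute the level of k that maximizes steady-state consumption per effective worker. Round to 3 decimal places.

Capital per effective worker breaks even when investment replaces (n + g + δ)·k; here n + g + δ = 0.118.
Setting f'(k) = n+g+δ gives 0.39·k^(0.39−1) = 0.118, hence k_gold = (0.39/0.118)^(1/0.61) ≈ 7.0977.

k_gold ≈ 7.098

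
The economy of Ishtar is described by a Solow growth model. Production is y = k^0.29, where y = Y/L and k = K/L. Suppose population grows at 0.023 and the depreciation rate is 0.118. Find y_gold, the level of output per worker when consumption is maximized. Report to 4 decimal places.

The effective depreciation rate is n + δ = 0.023 + 0.118 = 0.141.
Maximizing c = f(k) − (n+δ)·k gives f'(k) = n+δ, i.e. 0.29·k^(0.29−1) = 0.141, so k_gold = (0.29/0.141)^(1/0.71) ≈ 2.7612.
Output: y_gold = k_gold^0.29 = 2.7612^0.29 ≈ 1.3425.

y_gold ≈ 1.3425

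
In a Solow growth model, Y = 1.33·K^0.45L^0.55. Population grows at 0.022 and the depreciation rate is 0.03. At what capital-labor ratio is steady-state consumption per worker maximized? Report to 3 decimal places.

Break-even investment rate: n + δ = 0.022 + 0.03 = 0.052.
At the golden rule the marginal product of capital equals n+δ: 0.45·1.33·k^(0.45−1) = 0.052. Solving, k_gold = (0.45·1.33/0.052)^(1/0.55) ≈ 84.9575.

k_gold ≈ 84.957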